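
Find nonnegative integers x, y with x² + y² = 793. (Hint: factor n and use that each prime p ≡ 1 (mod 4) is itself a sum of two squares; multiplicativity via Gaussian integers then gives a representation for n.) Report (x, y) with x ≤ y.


Step 1: Factor n = 793 = 13 · 61.
Step 2: Check the mod-4 condition on each prime factor: 13 ≡ 1 (mod 4), exponent 1; 61 ≡ 1 (mod 4), exponent 1.
All primes ≡ 3 (mod 4) appear to even exponent (or don't appear), so by the two-squares theorem n IS expressible as a sum of two squares.
Step 3: Build a representation. Here n = 13 · 61 is a product of primes ≡ 1 (mod 4). Each prime p ≡ 1 (mod 4) is itself a sum of two squares; find a² by testing p − a² for a perfect square:
  13: 13 − 1² = 12, 13 − 2² = 9 = 3² ⇒ 13 = 2² + 3².
  61: 61 − 1² = 60, 61 − 2² = 57, 61 − 3² = 52, 61 − 4² = 45, 61 − 5² = 36 = 6² ⇒ 61 = 5² + 6².
  Combine using the Brahmagupta–Fibonacci identity (a² + b²)(c² + d²) = (ac − bd)² + (ad + bc)² = (ac + bd)² + (ad − bc)²:
  13 · 61 = 793: from (2² + 3²)(5² + 6²), take (2·5 − 3·6, 2·6 + 3·5) = (10 − 18, 12 + 15) = (-8, 27); dropping signs (only squares matter) gives (8, 27); check 8² + 27² = 64 + 729 = 793 ✓.
Step 4: Order so x ≤ y and verify: 8² + 27² = 64 + 729 = 793 = n. ✓

n = 793 = 8² + 27² (one valid representation with x ≤ y).


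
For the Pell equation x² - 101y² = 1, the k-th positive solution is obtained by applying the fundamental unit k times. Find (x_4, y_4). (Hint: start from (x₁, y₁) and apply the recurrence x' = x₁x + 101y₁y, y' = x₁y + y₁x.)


Step 1: Find the fundamental solution (x₁, y₁) of x² - 101y² = 1.
  Expand √101 as a continued fraction. a₀ = ⌊√101⌋ = 10; iterate m_{k+1} = d_k·a_k − m_k, d_{k+1} = (101 − m_{k+1}²)/d_k, a_{k+1} = ⌊(a₀ + m_{k+1})/d_{k+1}⌋ (starting m₀ = 0, d₀ = 1), with convergents p_k = a_k·p_{k-1} + p_{k-2}, q_k = a_k·q_{k-1} + q_{k-2} (p₋₁ = 1, q₋₁ = 0):
  k = 0: a₀ = 10; p₀/q₀ = 10/1; p₀² − 101·q₀² = 100 − 101 = -1.
  k = 1: m = 10, d = 1, a = ⌊(10 + 10)/1⌋ = 20; p/q = (20·10 + 1)/(20·1 + 0) = 201/20; p² − 101·q² = 40401 − 40400 = 1.
  The first convergent with p² − 101·q² = 1 gives the fundamental solution (x₁, y₁) = (201, 20).
Step 2: Apply the recurrence (x_{n+1}, y_{n+1}) = (x₁x_n + 101y₁y_n, x₁y_n + y₁x_n) repeatedly.
  From (x_1, y_1) = (201, 20): x_2 = 201·201 + 101·20·20 = 80801; y_2 = 201·20 + 20·201 = 8040.
  From (x_2, y_2) = (80801, 8040): x_3 = 201·80801 + 101·20·8040 = 32481801; y_3 = 201·8040 + 20·80801 = 3232060.
  From (x_3, y_3) = (32481801, 3232060): x_4 = 201·32481801 + 101·20·3232060 = 13057603201; y_4 = 201·3232060 + 20·32481801 = 1299280080.
Step 3: Verify x_4² - 101·y_4² = 170501001354765446401 - 170501001354765446400 = 1 (should be 1). ✓

(x_1, y_1) = (201, 20); (x_4, y_4) = (13057603201, 1299280080).


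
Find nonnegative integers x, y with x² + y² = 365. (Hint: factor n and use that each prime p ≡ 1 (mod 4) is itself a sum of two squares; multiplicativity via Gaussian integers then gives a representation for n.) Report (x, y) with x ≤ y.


Step 1: Factor n = 365 = 5 · 73.
Step 2: Check the mod-4 condition on each prime factor: 5 ≡ 1 (mod 4), exponent 1; 73 ≡ 1 (mod 4), exponent 1.
All primes ≡ 3 (mod 4) appear to even exponent (or don't appear), so by the two-squares theorem n IS expressible as a sum of two squares.
Step 3: Build a representation. Here n = 5 · 73 is a product of primes ≡ 1 (mod 4). Each prime p ≡ 1 (mod 4) is itself a sum of two squares; find a² by testing p − a² for a perfect square:
  5: 5 − 1² = 4 = 2² ⇒ 5 = 1² + 2².
  73: 73 − 1² = 72, 73 − 2² = 69, 73 − 3² = 64 = 8² ⇒ 73 = 3² + 8².
  Combine using the Brahmagupta–Fibonacci identity (a² + b²)(c² + d²) = (ac − bd)² + (ad + bc)² = (ac + bd)² + (ad − bc)²:
  5 · 73 = 365: from (1² + 2²)(3² + 8²), take (1·3 − 2·8, 1·8 + 2·3) = (3 − 16, 8 + 6) = (-13, 14); dropping signs (only squares matter) gives (13, 14); check 13² + 14² = 169 + 196 = 365 ✓.
Step 4: Order so x ≤ y and verify: 13² + 14² = 169 + 196 = 365 = n. ✓

n = 365 = 13² + 14² (one valid representation with x ≤ y).


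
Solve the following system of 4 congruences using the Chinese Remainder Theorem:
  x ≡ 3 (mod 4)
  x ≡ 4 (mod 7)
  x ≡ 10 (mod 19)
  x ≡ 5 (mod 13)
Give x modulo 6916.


Product of moduli M = 4 · 7 · 19 · 13 = 6916.
Merge one congruence at a time:
  Start: x ≡ 3 (mod 4).
  Combine with x ≡ 4 (mod 7); new modulus lcm = 28.
    Write x = 3 + 4·t and substitute into x ≡ 4 (mod 7): 4·t ≡ 4 − 3 = 1 (mod 7).
    The inverse of 4 mod 7 is 2 (since 4·2 = 8 = 1·7 + 1), so t ≡ 2·1 = 2 ≡ 2 (mod 7).
    Then x = 3 + 4·2 = 11, valid modulo lcm(4, 7) = 28: x ≡ 11 (mod 28).
  Combine with x ≡ 10 (mod 19); new modulus lcm = 532.
    Write x = 11 + 28·t and substitute into x ≡ 10 (mod 19): 28·t ≡ 10 − 11 = -1 (mod 19).
    Reduce coefficients mod 19: 9·t ≡ 18 (mod 19).
    The inverse of 9 mod 19 is 17 (since 9·17 = 153 = 8·19 + 1), so t ≡ 17·18 = 306 ≡ 2 (mod 19).
    Then x = 11 + 28·2 = 67, valid modulo lcm(28, 19) = 532: x ≡ 67 (mod 532).
  Combine with x ≡ 5 (mod 13); new modulus lcm = 6916.
    Write x = 67 + 532·t and substitute into x ≡ 5 (mod 13): 532·t ≡ 5 − 67 = -62 (mod 13).
    Reduce coefficients mod 13: 12·t ≡ 3 (mod 13).
    The inverse of 12 mod 13 is 12 (since 12·12 = 144 = 11·13 + 1), so t ≡ 12·3 = 36 ≡ 10 (mod 13).
    Then x = 67 + 532·10 = 5387, valid modulo lcm(532, 13) = 6916: x ≡ 5387 (mod 6916).
Verify against each original: 5387 mod 4 = 3, 5387 mod 7 = 4, 5387 mod 19 = 10, 5387 mod 13 = 5.

x ≡ 5387 (mod 6916).


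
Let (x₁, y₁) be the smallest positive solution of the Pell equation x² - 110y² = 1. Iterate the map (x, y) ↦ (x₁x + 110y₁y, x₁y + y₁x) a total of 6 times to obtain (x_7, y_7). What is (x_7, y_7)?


Step 1: Find the fundamental solution (x₁, y₁) of x² - 110y² = 1.
  Expand √110 as a continued fraction. a₀ = ⌊√110⌋ = 10; iterate m_{k+1} = d_k·a_k − m_k, d_{k+1} = (110 − m_{k+1}²)/d_k, a_{k+1} = ⌊(a₀ + m_{k+1})/d_{k+1}⌋ (starting m₀ = 0, d₀ = 1), with convergents p_k = a_k·p_{k-1} + p_{k-2}, q_k = a_k·q_{k-1} + q_{k-2} (p₋₁ = 1, q₋₁ = 0):
  k = 0: a₀ = 10; p₀/q₀ = 10/1; p₀² − 110·q₀² = 100 − 110 = -10.
  k = 1: m = 10, d = 10, a = ⌊(10 + 10)/10⌋ = 2; p/q = (2·10 + 1)/(2·1 + 0) = 21/2; p² − 110·q² = 441 − 440 = 1.
  The first convergent with p² − 110·q² = 1 gives the fundamental solution (x₁, y₁) = (21, 2).
Step 2: Apply the recurrence (x_{n+1}, y_{n+1}) = (x₁x_n + 110y₁y_n, x₁y_n + y₁x_n) repeatedly.
  From (x_1, y_1) = (21, 2): x_2 = 21·21 + 110·2·2 = 881; y_2 = 21·2 + 2·21 = 84.
  From (x_2, y_2) = (881, 84): x_3 = 21·881 + 110·2·84 = 36981; y_3 = 21·84 + 2·881 = 3526.
  From (x_3, y_3) = (36981, 3526): x_4 = 21·36981 + 110·2·3526 = 1552321; y_4 = 21·3526 + 2·36981 = 148008.
  From (x_4, y_4) = (1552321, 148008): x_5 = 21·1552321 + 110·2·148008 = 65160501; y_5 = 21·148008 + 2·1552321 = 6212810.
  From (x_5, y_5) = (65160501, 6212810): x_6 = 21·65160501 + 110·2·6212810 = 2735188721; y_6 = 21·6212810 + 2·65160501 = 260790012.
  From (x_6, y_6) = (2735188721, 260790012): x_7 = 21·2735188721 + 110·2·260790012 = 114812765781; y_7 = 21·260790012 + 2·2735188721 = 10946967694.
Step 3: Verify x_7² - 110·y_7² = 13181971186282764539961 - 13181971186282764539960 = 1 (should be 1). ✓

(x_1, y_1) = (21, 2); (x_7, y_7) = (114812765781, 10946967694).


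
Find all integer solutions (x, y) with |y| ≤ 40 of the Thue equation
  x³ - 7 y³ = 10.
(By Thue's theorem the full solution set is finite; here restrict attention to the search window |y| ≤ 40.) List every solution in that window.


The equation is x³ - 7y³ = 10. For fixed y, x³ = 7·y³ + 10, so a solution requires the RHS to be a perfect cube.
Strategy: iterate y from -40 to 40, compute RHS = 7·y³ + 10, and check whether it is a (positive or negative) perfect cube.
Check small values of y:
  y = 0: RHS = 10 is not a perfect cube.
  y = 1: RHS = 17 is not a perfect cube.
  y = -1: RHS = 3 is not a perfect cube.
  y = 2: RHS = 66 is not a perfect cube.
  y = -2: RHS = -46 is not a perfect cube.
  y = 3: RHS = 199 is not a perfect cube.
  y = -3: RHS = -179 is not a perfect cube.
Continuing the search up to |y| = 40 finds no solutions either.
No (x, y) in the scanned range satisfies the equation.

No integer solutions with |y| ≤ 40.


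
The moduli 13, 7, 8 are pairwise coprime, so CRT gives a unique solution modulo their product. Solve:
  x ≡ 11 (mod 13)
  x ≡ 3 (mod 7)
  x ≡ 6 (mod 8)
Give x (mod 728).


Moduli 13, 7, 8 are pairwise coprime; by CRT there is a unique solution modulo M = 13 · 7 · 8 = 728.
Solve pairwise, accumulating the modulus:
  Start with x ≡ 11 (mod 13).
  Combine with x ≡ 3 (mod 7): since gcd(13, 7) = 1, we get a unique residue mod 91.
    Write x = 11 + 13·t and substitute into x ≡ 3 (mod 7): 13·t ≡ 3 − 11 = -8 (mod 7).
    Reduce coefficients mod 7: 6·t ≡ 6 (mod 7).
    The inverse of 6 mod 7 is 6 (since 6·6 = 36 = 5·7 + 1), so t ≡ 6·6 = 36 ≡ 1 (mod 7).
    Then x = 11 + 13·1 = 24, valid modulo lcm(13, 7) = 91: x ≡ 24 (mod 91).
  Combine with x ≡ 6 (mod 8): since gcd(91, 8) = 1, we get a unique residue mod 728.
    Write x = 24 + 91·t and substitute into x ≡ 6 (mod 8): 91·t ≡ 6 − 24 = -18 (mod 8).
    Reduce coefficients mod 8: 3·t ≡ 6 (mod 8).
    The inverse of 3 mod 8 is 3 (since 3·3 = 9 = 1·8 + 1), so t ≡ 3·6 = 18 ≡ 2 (mod 8).
    Then x = 24 + 91·2 = 206, valid modulo lcm(91, 8) = 728: x ≡ 206 (mod 728).
Verify: 206 mod 13 = 11 ✓, 206 mod 7 = 3 ✓, 206 mod 8 = 6 ✓.

x ≡ 206 (mod 728).


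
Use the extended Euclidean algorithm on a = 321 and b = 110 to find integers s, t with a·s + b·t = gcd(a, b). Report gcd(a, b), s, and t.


Euclidean algorithm on (321, 110) — divide until remainder is 0:
  321 = 2 · 110 + 101
  110 = 1 · 101 + 9
  101 = 11 · 9 + 2
  9 = 4 · 2 + 1
  2 = 2 · 1 + 0
gcd(321, 110) = 1.
Track Bezout coefficients alongside the remainders: start with r₀ = 321 = a·1 + b·0 (s = 1, t = 0) and r₁ = 110 = a·0 + b·1 (s = 0, t = 1); each new remainder r_{k+1} = r_{k-1} − q_k·r_k inherits s_{k+1} = s_{k-1} − q_k·s_k, t_{k+1} = t_{k-1} − q_k·t_k, so r_k = a·s_k + b·t_k at every step:
  q = 2: r = 101, s = 1 − 2·0 = 1, t = 0 − 2·1 = -2  (check: 321·1 + 110·(-2) = 101)
  q = 1: r = 9, s = 0 − 1·1 = -1, t = 1 − 1·(-2) = 3  (check: 321·(-1) + 110·3 = 9)
  q = 11: r = 2, s = 1 − 11·(-1) = 12, t = -2 − 11·3 = -35  (check: 321·12 + 110·(-35) = 2)
  q = 4: r = 1, s = -1 − 4·12 = -49, t = 3 − 4·(-35) = 143  (check: 321·(-49) + 110·143 = 1)
The row with r = 1 (the gcd) gives the Bezout coefficients s = -49, t = 143.
Result: 321 · (-49) + 110 · (143) = 1.

gcd(321, 110) = 1; s = -49, t = 143 (check: 321·(-49) + 110·143 = 1).


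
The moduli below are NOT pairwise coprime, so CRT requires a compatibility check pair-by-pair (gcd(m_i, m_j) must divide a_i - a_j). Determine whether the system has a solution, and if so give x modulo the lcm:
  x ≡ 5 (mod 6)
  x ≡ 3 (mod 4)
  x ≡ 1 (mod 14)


Moduli 6, 4, 14 are not pairwise coprime, so CRT works modulo lcm(m_i) when all pairwise compatibility conditions hold.
Pairwise compatibility: gcd(m_i, m_j) must divide a_i - a_j for every pair.
Merge one congruence at a time:
  Start: x ≡ 5 (mod 6).
  Combine with x ≡ 3 (mod 4): gcd(6, 4) = 2; 3 - 5 = -2, which IS divisible by 2, so compatible.
    Write x = 5 + 6·t and substitute into x ≡ 3 (mod 4): 6·t ≡ 3 − 5 = -2 (mod 4).
    Divide the congruence (and modulus) by g = 2: 3·t ≡ -1 (mod 2).
    Reduce coefficients mod 2: 1·t ≡ 1 (mod 2).
    So t ≡ 1 (mod 2).
    Then x = 5 + 6·1 = 11, valid modulo lcm(6, 4) = 12: x ≡ 11 (mod 12).
  Combine with x ≡ 1 (mod 14): gcd(12, 14) = 2; 1 - 11 = -10, which IS divisible by 2, so compatible.
    Write x = 11 + 12·t and substitute into x ≡ 1 (mod 14): 12·t ≡ 1 − 11 = -10 (mod 14).
    Divide the congruence (and modulus) by g = 2: 6·t ≡ -5 (mod 7).
    Reduce coefficients mod 7: 6·t ≡ 2 (mod 7).
    The inverse of 6 mod 7 is 6 (since 6·6 = 36 = 5·7 + 1), so t ≡ 6·2 = 12 ≡ 5 (mod 7).
    Then x = 11 + 12·5 = 71, valid modulo lcm(12, 14) = 84: x ≡ 71 (mod 84).
Verify: 71 mod 6 = 5, 71 mod 4 = 3, 71 mod 14 = 1.

x ≡ 71 (mod 84).


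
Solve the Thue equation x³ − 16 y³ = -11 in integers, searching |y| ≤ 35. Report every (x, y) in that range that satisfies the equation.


The equation is x³ - 16y³ = -11. For fixed y, x³ = 16·y³ − 11, so a solution requires the RHS to be a perfect cube.
Strategy: iterate y from -35 to 35, compute RHS = 16·y³ − 11, and check whether it is a (positive or negative) perfect cube.
Check small values of y:
  y = 0: RHS = -11 is not a perfect cube.
  y = 1: RHS = 5 is not a perfect cube.
  y = -1: RHS = -27 = (-3)³ ⇒ x = -3 works.
  y = 2: RHS = 117 is not a perfect cube.
  y = -2: RHS = -139 is not a perfect cube.
  y = 3: RHS = 421 is not a perfect cube.
  y = -3: RHS = -443 is not a perfect cube.
Continuing the search up to |y| = 35 finds no further solutions beyond those listed.
Collected solutions: (-3, -1).

Solutions (with |y| ≤ 35): (-3, -1).


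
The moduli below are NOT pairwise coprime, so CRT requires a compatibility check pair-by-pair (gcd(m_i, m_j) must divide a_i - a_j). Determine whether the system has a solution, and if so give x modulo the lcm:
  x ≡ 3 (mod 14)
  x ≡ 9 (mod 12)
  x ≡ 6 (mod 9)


Moduli 14, 12, 9 are not pairwise coprime, so CRT works modulo lcm(m_i) when all pairwise compatibility conditions hold.
Pairwise compatibility: gcd(m_i, m_j) must divide a_i - a_j for every pair.
Merge one congruence at a time:
  Start: x ≡ 3 (mod 14).
  Combine with x ≡ 9 (mod 12): gcd(14, 12) = 2; 9 - 3 = 6, which IS divisible by 2, so compatible.
    Write x = 3 + 14·t and substitute into x ≡ 9 (mod 12): 14·t ≡ 9 − 3 = 6 (mod 12).
    Divide the congruence (and modulus) by g = 2: 7·t ≡ 3 (mod 6).
    Reduce coefficients mod 6: 1·t ≡ 3 (mod 6).
    So t ≡ 3 (mod 6).
    Then x = 3 + 14·3 = 45, valid modulo lcm(14, 12) = 84: x ≡ 45 (mod 84).
  Combine with x ≡ 6 (mod 9): gcd(84, 9) = 3; 6 - 45 = -39, which IS divisible by 3, so compatible.
    Write x = 45 + 84·t and substitute into x ≡ 6 (mod 9): 84·t ≡ 6 − 45 = -39 (mod 9).
    Divide the congruence (and modulus) by g = 3: 28·t ≡ -13 (mod 3).
    Reduce coefficients mod 3: 1·t ≡ 2 (mod 3).
    So t ≡ 2 (mod 3).
    Then x = 45 + 84·2 = 213, valid modulo lcm(84, 9) = 252: x ≡ 213 (mod 252).
Verify: 213 mod 14 = 3, 213 mod 12 = 9, 213 mod 9 = 6.

x ≡ 213 (mod 252).


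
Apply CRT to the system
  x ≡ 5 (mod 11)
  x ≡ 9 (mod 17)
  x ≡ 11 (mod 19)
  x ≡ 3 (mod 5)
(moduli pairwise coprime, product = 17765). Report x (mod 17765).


Product of moduli M = 11 · 17 · 19 · 5 = 17765.
Merge one congruence at a time:
  Start: x ≡ 5 (mod 11).
  Combine with x ≡ 9 (mod 17); new modulus lcm = 187.
    Write x = 5 + 11·t and substitute into x ≡ 9 (mod 17): 11·t ≡ 9 − 5 = 4 (mod 17).
    The inverse of 11 mod 17 is 14 (since 11·14 = 154 = 9·17 + 1), so t ≡ 14·4 = 56 ≡ 5 (mod 17).
    Then x = 5 + 11·5 = 60, valid modulo lcm(11, 17) = 187: x ≡ 60 (mod 187).
  Combine with x ≡ 11 (mod 19); new modulus lcm = 3553.
    Write x = 60 + 187·t and substitute into x ≡ 11 (mod 19): 187·t ≡ 11 − 60 = -49 (mod 19).
    Reduce coefficients mod 19: 16·t ≡ 8 (mod 19).
    The inverse of 16 mod 19 is 6 (since 16·6 = 96 = 5·19 + 1), so t ≡ 6·8 = 48 ≡ 10 (mod 19).
    Then x = 60 + 187·10 = 1930, valid modulo lcm(187, 19) = 3553: x ≡ 1930 (mod 3553).
  Combine with x ≡ 3 (mod 5); new modulus lcm = 17765.
    Write x = 1930 + 3553·t and substitute into x ≡ 3 (mod 5): 3553·t ≡ 3 − 1930 = -1927 (mod 5).
    Reduce coefficients mod 5: 3·t ≡ 3 (mod 5).
    The inverse of 3 mod 5 is 2 (since 3·2 = 6 = 1·5 + 1), so t ≡ 2·3 = 6 ≡ 1 (mod 5).
    Then x = 1930 + 3553·1 = 5483, valid modulo lcm(3553, 5) = 17765: x ≡ 5483 (mod 17765).
Verify against each original: 5483 mod 11 = 5, 5483 mod 17 = 9, 5483 mod 19 = 11, 5483 mod 5 = 3.

x ≡ 5483 (mod 17765).


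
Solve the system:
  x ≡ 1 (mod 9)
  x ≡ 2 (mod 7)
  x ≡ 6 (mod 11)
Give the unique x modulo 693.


Moduli 9, 7, 11 are pairwise coprime; by CRT there is a unique solution modulo M = 9 · 7 · 11 = 693.
Solve pairwise, accumulating the modulus:
  Start with x ≡ 1 (mod 9).
  Combine with x ≡ 2 (mod 7): since gcd(9, 7) = 1, we get a unique residue mod 63.
    Write x = 1 + 9·t and substitute into x ≡ 2 (mod 7): 9·t ≡ 2 − 1 = 1 (mod 7).
    Reduce coefficients mod 7: 2·t ≡ 1 (mod 7).
    The inverse of 2 mod 7 is 4 (since 2·4 = 8 = 1·7 + 1), so t ≡ 4·1 = 4 ≡ 4 (mod 7).
    Then x = 1 + 9·4 = 37, valid modulo lcm(9, 7) = 63: x ≡ 37 (mod 63).
  Combine with x ≡ 6 (mod 11): since gcd(63, 11) = 1, we get a unique residue mod 693.
    Write x = 37 + 63·t and substitute into x ≡ 6 (mod 11): 63·t ≡ 6 − 37 = -31 (mod 11).
    Reduce coefficients mod 11: 8·t ≡ 2 (mod 11).
    The inverse of 8 mod 11 is 7 (since 8·7 = 56 = 5·11 + 1), so t ≡ 7·2 = 14 ≡ 3 (mod 11).
    Then x = 37 + 63·3 = 226, valid modulo lcm(63, 11) = 693: x ≡ 226 (mod 693).
Verify: 226 mod 9 = 1 ✓, 226 mod 7 = 2 ✓, 226 mod 11 = 6 ✓.

x ≡ 226 (mod 693).


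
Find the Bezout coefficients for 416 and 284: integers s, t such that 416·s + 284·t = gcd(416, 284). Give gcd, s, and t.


Euclidean algorithm on (416, 284) — divide until remainder is 0:
  416 = 1 · 284 + 132
  284 = 2 · 132 + 20
  132 = 6 · 20 + 12
  20 = 1 · 12 + 8
  12 = 1 · 8 + 4
  8 = 2 · 4 + 0
gcd(416, 284) = 4.
Track Bezout coefficients alongside the remainders: start with r₀ = 416 = a·1 + b·0 (s = 1, t = 0) and r₁ = 284 = a·0 + b·1 (s = 0, t = 1); each new remainder r_{k+1} = r_{k-1} − q_k·r_k inherits s_{k+1} = s_{k-1} − q_k·s_k, t_{k+1} = t_{k-1} − q_k·t_k, so r_k = a·s_k + b·t_k at every step:
  q = 1: r = 132, s = 1 − 1·0 = 1, t = 0 − 1·1 = -1  (check: 416·1 + 284·(-1) = 132)
  q = 2: r = 20, s = 0 − 2·1 = -2, t = 1 − 2·(-1) = 3  (check: 416·(-2) + 284·3 = 20)
  q = 6: r = 12, s = 1 − 6·(-2) = 13, t = -1 − 6·3 = -19  (check: 416·13 + 284·(-19) = 12)
  q = 1: r = 8, s = -2 − 1·13 = -15, t = 3 − 1·(-19) = 22  (check: 416·(-15) + 284·22 = 8)
  q = 1: r = 4, s = 13 − 1·(-15) = 28, t = -19 − 1·22 = -41  (check: 416·28 + 284·(-41) = 4)
The row with r = 4 (the gcd) gives the Bezout coefficients s = 28, t = -41.
Result: 416 · (28) + 284 · (-41) = 4.

gcd(416, 284) = 4; s = 28, t = -41 (check: 416·28 + 284·(-41) = 4).


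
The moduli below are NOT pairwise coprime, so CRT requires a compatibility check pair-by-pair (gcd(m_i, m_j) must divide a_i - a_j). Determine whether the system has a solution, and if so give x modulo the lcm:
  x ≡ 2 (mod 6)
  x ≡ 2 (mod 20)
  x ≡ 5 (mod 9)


Moduli 6, 20, 9 are not pairwise coprime, so CRT works modulo lcm(m_i) when all pairwise compatibility conditions hold.
Pairwise compatibility: gcd(m_i, m_j) must divide a_i - a_j for every pair.
Merge one congruence at a time:
  Start: x ≡ 2 (mod 6).
  Combine with x ≡ 2 (mod 20): gcd(6, 20) = 2; 2 - 2 = 0, which IS divisible by 2, so compatible.
    Write x = 2 + 6·t and substitute into x ≡ 2 (mod 20): 6·t ≡ 2 − 2 = 0 (mod 20).
    Divide the congruence (and modulus) by g = 2: 3·t ≡ 0 (mod 10).
    The inverse of 3 mod 10 is 7 (since 3·7 = 21 = 2·10 + 1), so t ≡ 7·0 = 0 ≡ 0 (mod 10).
    Then x = 2 + 6·0 = 2, valid modulo lcm(6, 20) = 60: x ≡ 2 (mod 60).
  Combine with x ≡ 5 (mod 9): gcd(60, 9) = 3; 5 - 2 = 3, which IS divisible by 3, so compatible.
    Write x = 2 + 60·t and substitute into x ≡ 5 (mod 9): 60·t ≡ 5 − 2 = 3 (mod 9).
    Divide the congruence (and modulus) by g = 3: 20·t ≡ 1 (mod 3).
    Reduce coefficients mod 3: 2·t ≡ 1 (mod 3).
    The inverse of 2 mod 3 is 2 (since 2·2 = 4 = 1·3 + 1), so t ≡ 2·1 = 2 ≡ 2 (mod 3).
    Then x = 2 + 60·2 = 122, valid modulo lcm(60, 9) = 180: x ≡ 122 (mod 180).
Verify: 122 mod 6 = 2, 122 mod 20 = 2, 122 mod 9 = 5.

x ≡ 122 (mod 180).


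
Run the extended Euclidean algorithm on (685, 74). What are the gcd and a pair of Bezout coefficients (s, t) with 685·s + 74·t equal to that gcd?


Euclidean algorithm on (685, 74) — divide until remainder is 0:
  685 = 9 · 74 + 19
  74 = 3 · 19 + 17
  19 = 1 · 17 + 2
  17 = 8 · 2 + 1
  2 = 2 · 1 + 0
gcd(685, 74) = 1.
Track Bezout coefficients alongside the remainders: start with r₀ = 685 = a·1 + b·0 (s = 1, t = 0) and r₁ = 74 = a·0 + b·1 (s = 0, t = 1); each new remainder r_{k+1} = r_{k-1} − q_k·r_k inherits s_{k+1} = s_{k-1} − q_k·s_k, t_{k+1} = t_{k-1} − q_k·t_k, so r_k = a·s_k + b·t_k at every step:
  q = 9: r = 19, s = 1 − 9·0 = 1, t = 0 − 9·1 = -9  (check: 685·1 + 74·(-9) = 19)
  q = 3: r = 17, s = 0 − 3·1 = -3, t = 1 − 3·(-9) = 28  (check: 685·(-3) + 74·28 = 17)
  q = 1: r = 2, s = 1 − 1·(-3) = 4, t = -9 − 1·28 = -37  (check: 685·4 + 74·(-37) = 2)
  q = 8: r = 1, s = -3 − 8·4 = -35, t = 28 − 8·(-37) = 324  (check: 685·(-35) + 74·324 = 1)
The row with r = 1 (the gcd) gives the Bezout coefficients s = -35, t = 324.
Result: 685 · (-35) + 74 · (324) = 1.

gcd(685, 74) = 1; s = -35, t = 324 (check: 685·(-35) + 74·324 = 1).


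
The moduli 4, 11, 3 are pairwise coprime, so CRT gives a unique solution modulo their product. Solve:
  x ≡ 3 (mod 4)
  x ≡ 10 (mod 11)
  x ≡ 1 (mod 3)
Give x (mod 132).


Moduli 4, 11, 3 are pairwise coprime; by CRT there is a unique solution modulo M = 4 · 11 · 3 = 132.
Solve pairwise, accumulating the modulus:
  Start with x ≡ 3 (mod 4).
  Combine with x ≡ 10 (mod 11): since gcd(4, 11) = 1, we get a unique residue mod 44.
    Write x = 3 + 4·t and substitute into x ≡ 10 (mod 11): 4·t ≡ 10 − 3 = 7 (mod 11).
    The inverse of 4 mod 11 is 3 (since 4·3 = 12 = 1·11 + 1), so t ≡ 3·7 = 21 ≡ 10 (mod 11).
    Then x = 3 + 4·10 = 43, valid modulo lcm(4, 11) = 44: x ≡ 43 (mod 44).
  Combine with x ≡ 1 (mod 3): since gcd(44, 3) = 1, we get a unique residue mod 132.
    Write x = 43 + 44·t and substitute into x ≡ 1 (mod 3): 44·t ≡ 1 − 43 = -42 (mod 3).
    Reduce coefficients mod 3: 2·t ≡ 0 (mod 3).
    The inverse of 2 mod 3 is 2 (since 2·2 = 4 = 1·3 + 1), so t ≡ 2·0 = 0 ≡ 0 (mod 3).
    Then x = 43 + 44·0 = 43, valid modulo lcm(44, 3) = 132: x ≡ 43 (mod 132).
Verify: 43 mod 4 = 3 ✓, 43 mod 11 = 10 ✓, 43 mod 3 = 1 ✓.

x ≡ 43 (mod 132).


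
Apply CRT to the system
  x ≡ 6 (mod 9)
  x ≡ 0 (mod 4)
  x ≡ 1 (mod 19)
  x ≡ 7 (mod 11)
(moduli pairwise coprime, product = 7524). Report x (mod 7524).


Product of moduli M = 9 · 4 · 19 · 11 = 7524.
Merge one congruence at a time:
  Start: x ≡ 6 (mod 9).
  Combine with x ≡ 0 (mod 4); new modulus lcm = 36.
    Write x = 6 + 9·t and substitute into x ≡ 0 (mod 4): 9·t ≡ 0 − 6 = -6 (mod 4).
    Reduce coefficients mod 4: 1·t ≡ 2 (mod 4).
    So t ≡ 2 (mod 4).
    Then x = 6 + 9·2 = 24, valid modulo lcm(9, 4) = 36: x ≡ 24 (mod 36).
  Combine with x ≡ 1 (mod 19); new modulus lcm = 684.
    Write x = 24 + 36·t and substitute into x ≡ 1 (mod 19): 36·t ≡ 1 − 24 = -23 (mod 19).
    Reduce coefficients mod 19: 17·t ≡ 15 (mod 19).
    The inverse of 17 mod 19 is 9 (since 17·9 = 153 = 8·19 + 1), so t ≡ 9·15 = 135 ≡ 2 (mod 19).
    Then x = 24 + 36·2 = 96, valid modulo lcm(36, 19) = 684: x ≡ 96 (mod 684).
  Combine with x ≡ 7 (mod 11); new modulus lcm = 7524.
    Write x = 96 + 684·t and substitute into x ≡ 7 (mod 11): 684·t ≡ 7 − 96 = -89 (mod 11).
    Reduce coefficients mod 11: 2·t ≡ 10 (mod 11).
    The inverse of 2 mod 11 is 6 (since 2·6 = 12 = 1·11 + 1), so t ≡ 6·10 = 60 ≡ 5 (mod 11).
    Then x = 96 + 684·5 = 3516, valid modulo lcm(684, 11) = 7524: x ≡ 3516 (mod 7524).
Verify against each original: 3516 mod 9 = 6, 3516 mod 4 = 0, 3516 mod 19 = 1, 3516 mod 11 = 7.

x ≡ 3516 (mod 7524).


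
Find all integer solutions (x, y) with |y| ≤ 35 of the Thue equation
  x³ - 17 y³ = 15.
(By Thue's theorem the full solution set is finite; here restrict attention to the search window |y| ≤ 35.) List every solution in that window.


The equation is x³ - 17y³ = 15. For fixed y, x³ = 17·y³ + 15, so a solution requires the RHS to be a perfect cube.
Strategy: iterate y from -35 to 35, compute RHS = 17·y³ + 15, and check whether it is a (positive or negative) perfect cube.
Check small values of y:
  y = 0: RHS = 15 is not a perfect cube.
  y = 1: RHS = 32 is not a perfect cube.
  y = -1: RHS = -2 is not a perfect cube.
  y = 2: RHS = 151 is not a perfect cube.
  y = -2: RHS = -121 is not a perfect cube.
  y = 3: RHS = 474 is not a perfect cube.
  y = -3: RHS = -444 is not a perfect cube.
Continuing the search up to |y| = 35 finds no solutions either.
No (x, y) in the scanned range satisfies the equation.

No integer solutions with |y| ≤ 35.


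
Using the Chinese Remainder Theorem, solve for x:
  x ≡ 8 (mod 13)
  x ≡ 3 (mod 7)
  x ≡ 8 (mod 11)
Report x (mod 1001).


Moduli 13, 7, 11 are pairwise coprime; by CRT there is a unique solution modulo M = 13 · 7 · 11 = 1001.
Solve pairwise, accumulating the modulus:
  Start with x ≡ 8 (mod 13).
  Combine with x ≡ 3 (mod 7): since gcd(13, 7) = 1, we get a unique residue mod 91.
    Write x = 8 + 13·t and substitute into x ≡ 3 (mod 7): 13·t ≡ 3 − 8 = -5 (mod 7).
    Reduce coefficients mod 7: 6·t ≡ 2 (mod 7).
    The inverse of 6 mod 7 is 6 (since 6·6 = 36 = 5·7 + 1), so t ≡ 6·2 = 12 ≡ 5 (mod 7).
    Then x = 8 + 13·5 = 73, valid modulo lcm(13, 7) = 91: x ≡ 73 (mod 91).
  Combine with x ≡ 8 (mod 11): since gcd(91, 11) = 1, we get a unique residue mod 1001.
    Write x = 73 + 91·t and substitute into x ≡ 8 (mod 11): 91·t ≡ 8 − 73 = -65 (mod 11).
    Reduce coefficients mod 11: 3·t ≡ 1 (mod 11).
    The inverse of 3 mod 11 is 4 (since 3·4 = 12 = 1·11 + 1), so t ≡ 4·1 = 4 ≡ 4 (mod 11).
    Then x = 73 + 91·4 = 437, valid modulo lcm(91, 11) = 1001: x ≡ 437 (mod 1001).
Verify: 437 mod 13 = 8 ✓, 437 mod 7 = 3 ✓, 437 mod 11 = 8 ✓.

x ≡ 437 (mod 1001).


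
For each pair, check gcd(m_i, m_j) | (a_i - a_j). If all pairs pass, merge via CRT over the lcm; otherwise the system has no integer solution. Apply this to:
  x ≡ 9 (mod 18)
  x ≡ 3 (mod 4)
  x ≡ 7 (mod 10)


Moduli 18, 4, 10 are not pairwise coprime, so CRT works modulo lcm(m_i) when all pairwise compatibility conditions hold.
Pairwise compatibility: gcd(m_i, m_j) must divide a_i - a_j for every pair.
Merge one congruence at a time:
  Start: x ≡ 9 (mod 18).
  Combine with x ≡ 3 (mod 4): gcd(18, 4) = 2; 3 - 9 = -6, which IS divisible by 2, so compatible.
    Write x = 9 + 18·t and substitute into x ≡ 3 (mod 4): 18·t ≡ 3 − 9 = -6 (mod 4).
    Divide the congruence (and modulus) by g = 2: 9·t ≡ -3 (mod 2).
    Reduce coefficients mod 2: 1·t ≡ 1 (mod 2).
    So t ≡ 1 (mod 2).
    Then x = 9 + 18·1 = 27, valid modulo lcm(18, 4) = 36: x ≡ 27 (mod 36).
  Combine with x ≡ 7 (mod 10): gcd(36, 10) = 2; 7 - 27 = -20, which IS divisible by 2, so compatible.
    Write x = 27 + 36·t and substitute into x ≡ 7 (mod 10): 36·t ≡ 7 − 27 = -20 (mod 10).
    Divide the congruence (and modulus) by g = 2: 18·t ≡ -10 (mod 5).
    Reduce coefficients mod 5: 3·t ≡ 0 (mod 5).
    The inverse of 3 mod 5 is 2 (since 3·2 = 6 = 1·5 + 1), so t ≡ 2·0 = 0 ≡ 0 (mod 5).
    Then x = 27 + 36·0 = 27, valid modulo lcm(36, 10) = 180: x ≡ 27 (mod 180).
Verify: 27 mod 18 = 9, 27 mod 4 = 3, 27 mod 10 = 7.

x ≡ 27 (mod 180).


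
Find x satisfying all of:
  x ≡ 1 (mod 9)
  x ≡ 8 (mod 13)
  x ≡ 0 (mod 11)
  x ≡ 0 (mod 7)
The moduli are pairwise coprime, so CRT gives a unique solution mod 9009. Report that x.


Product of moduli M = 9 · 13 · 11 · 7 = 9009.
Merge one congruence at a time:
  Start: x ≡ 1 (mod 9).
  Combine with x ≡ 8 (mod 13); new modulus lcm = 117.
    Write x = 1 + 9·t and substitute into x ≡ 8 (mod 13): 9·t ≡ 8 − 1 = 7 (mod 13).
    The inverse of 9 mod 13 is 3 (since 9·3 = 27 = 2·13 + 1), so t ≡ 3·7 = 21 ≡ 8 (mod 13).
    Then x = 1 + 9·8 = 73, valid modulo lcm(9, 13) = 117: x ≡ 73 (mod 117).
  Combine with x ≡ 0 (mod 11); new modulus lcm = 1287.
    Write x = 73 + 117·t and substitute into x ≡ 0 (mod 11): 117·t ≡ 0 − 73 = -73 (mod 11).
    Reduce coefficients mod 11: 7·t ≡ 4 (mod 11).
    The inverse of 7 mod 11 is 8 (since 7·8 = 56 = 5·11 + 1), so t ≡ 8·4 = 32 ≡ 10 (mod 11).
    Then x = 73 + 117·10 = 1243, valid modulo lcm(117, 11) = 1287: x ≡ 1243 (mod 1287).
  Combine with x ≡ 0 (mod 7); new modulus lcm = 9009.
    Write x = 1243 + 1287·t and substitute into x ≡ 0 (mod 7): 1287·t ≡ 0 − 1243 = -1243 (mod 7).
    Reduce coefficients mod 7: 6·t ≡ 3 (mod 7).
    The inverse of 6 mod 7 is 6 (since 6·6 = 36 = 5·7 + 1), so t ≡ 6·3 = 18 ≡ 4 (mod 7).
    Then x = 1243 + 1287·4 = 6391, valid modulo lcm(1287, 7) = 9009: x ≡ 6391 (mod 9009).
Verify against each original: 6391 mod 9 = 1, 6391 mod 13 = 8, 6391 mod 11 = 0, 6391 mod 7 = 0.

x ≡ 6391 (mod 9009).


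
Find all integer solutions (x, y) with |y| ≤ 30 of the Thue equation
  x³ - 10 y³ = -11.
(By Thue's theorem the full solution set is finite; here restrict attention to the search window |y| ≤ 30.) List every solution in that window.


The equation is x³ - 10y³ = -11. For fixed y, x³ = 10·y³ − 11, so a solution requires the RHS to be a perfect cube.
Strategy: iterate y from -30 to 30, compute RHS = 10·y³ − 11, and check whether it is a (positive or negative) perfect cube.
Check small values of y:
  y = 0: RHS = -11 is not a perfect cube.
  y = 1: RHS = -1 = (-1)³ ⇒ x = -1 works.
  y = -1: RHS = -21 is not a perfect cube.
  y = 2: RHS = 69 is not a perfect cube.
  y = -2: RHS = -91 is not a perfect cube.
  y = 3: RHS = 259 is not a perfect cube.
  y = -3: RHS = -281 is not a perfect cube.
Continuing the search up to |y| = 30 finds no further solutions beyond those listed.
Collected solutions: (-1, 1).

Solutions (with |y| ≤ 30): (-1, 1).


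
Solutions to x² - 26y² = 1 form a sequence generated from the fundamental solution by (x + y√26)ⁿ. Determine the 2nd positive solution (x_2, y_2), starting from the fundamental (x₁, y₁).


Step 1: Find the fundamental solution (x₁, y₁) of x² - 26y² = 1.
  Expand √26 as a continued fraction. a₀ = ⌊√26⌋ = 5; iterate m_{k+1} = d_k·a_k − m_k, d_{k+1} = (26 − m_{k+1}²)/d_k, a_{k+1} = ⌊(a₀ + m_{k+1})/d_{k+1}⌋ (starting m₀ = 0, d₀ = 1), with convergents p_k = a_k·p_{k-1} + p_{k-2}, q_k = a_k·q_{k-1} + q_{k-2} (p₋₁ = 1, q₋₁ = 0):
  k = 0: a₀ = 5; p₀/q₀ = 5/1; p₀² − 26·q₀² = 25 − 26 = -1.
  k = 1: m = 5, d = 1, a = ⌊(5 + 5)/1⌋ = 10; p/q = (10·5 + 1)/(10·1 + 0) = 51/10; p² − 26·q² = 2601 − 2600 = 1.
  The first convergent with p² − 26·q² = 1 gives the fundamental solution (x₁, y₁) = (51, 10).
Step 2: Apply the recurrence (x_{n+1}, y_{n+1}) = (x₁x_n + 26y₁y_n, x₁y_n + y₁x_n) repeatedly.
  From (x_1, y_1) = (51, 10): x_2 = 51·51 + 26·10·10 = 5201; y_2 = 51·10 + 10·51 = 1020.
Step 3: Verify x_2² - 26·y_2² = 27050401 - 27050400 = 1 (should be 1). ✓

(x_1, y_1) = (51, 10); (x_2, y_2) = (5201, 1020).


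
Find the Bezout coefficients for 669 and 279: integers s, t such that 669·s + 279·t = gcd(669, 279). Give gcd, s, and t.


Euclidean algorithm on (669, 279) — divide until remainder is 0:
  669 = 2 · 279 + 111
  279 = 2 · 111 + 57
  111 = 1 · 57 + 54
  57 = 1 · 54 + 3
  54 = 18 · 3 + 0
gcd(669, 279) = 3.
Track Bezout coefficients alongside the remainders: start with r₀ = 669 = a·1 + b·0 (s = 1, t = 0) and r₁ = 279 = a·0 + b·1 (s = 0, t = 1); each new remainder r_{k+1} = r_{k-1} − q_k·r_k inherits s_{k+1} = s_{k-1} − q_k·s_k, t_{k+1} = t_{k-1} − q_k·t_k, so r_k = a·s_k + b·t_k at every step:
  q = 2: r = 111, s = 1 − 2·0 = 1, t = 0 − 2·1 = -2  (check: 669·1 + 279·(-2) = 111)
  q = 2: r = 57, s = 0 − 2·1 = -2, t = 1 − 2·(-2) = 5  (check: 669·(-2) + 279·5 = 57)
  q = 1: r = 54, s = 1 − 1·(-2) = 3, t = -2 − 1·5 = -7  (check: 669·3 + 279·(-7) = 54)
  q = 1: r = 3, s = -2 − 1·3 = -5, t = 5 − 1·(-7) = 12  (check: 669·(-5) + 279·12 = 3)
The row with r = 3 (the gcd) gives the Bezout coefficients s = -5, t = 12.
Result: 669 · (-5) + 279 · (12) = 3.

gcd(669, 279) = 3; s = -5, t = 12 (check: 669·(-5) + 279·12 = 3).


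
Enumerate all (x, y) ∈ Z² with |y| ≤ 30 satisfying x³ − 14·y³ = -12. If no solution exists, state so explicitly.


The equation is x³ - 14y³ = -12. For fixed y, x³ = 14·y³ − 12, so a solution requires the RHS to be a perfect cube.
Strategy: iterate y from -30 to 30, compute RHS = 14·y³ − 12, and check whether it is a (positive or negative) perfect cube.
Check small values of y:
  y = 0: RHS = -12 is not a perfect cube.
  y = 1: RHS = 2 is not a perfect cube.
  y = -1: RHS = -26 is not a perfect cube.
  y = 2: RHS = 100 is not a perfect cube.
  y = -2: RHS = -124 is not a perfect cube.
  y = 3: RHS = 366 is not a perfect cube.
  y = -3: RHS = -390 is not a perfect cube.
Continuing the search up to |y| = 30 finds no solutions either.
No (x, y) in the scanned range satisfies the equation.

No integer solutions with |y| ≤ 30.


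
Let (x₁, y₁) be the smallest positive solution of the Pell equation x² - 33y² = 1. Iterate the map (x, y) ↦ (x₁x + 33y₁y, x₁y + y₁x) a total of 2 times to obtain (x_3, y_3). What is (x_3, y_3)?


Step 1: Find the fundamental solution (x₁, y₁) of x² - 33y² = 1.
  Expand √33 as a continued fraction. a₀ = ⌊√33⌋ = 5; iterate m_{k+1} = d_k·a_k − m_k, d_{k+1} = (33 − m_{k+1}²)/d_k, a_{k+1} = ⌊(a₀ + m_{k+1})/d_{k+1}⌋ (starting m₀ = 0, d₀ = 1), with convergents p_k = a_k·p_{k-1} + p_{k-2}, q_k = a_k·q_{k-1} + q_{k-2} (p₋₁ = 1, q₋₁ = 0):
  k = 0: a₀ = 5; p₀/q₀ = 5/1; p₀² − 33·q₀² = 25 − 33 = -8.
  k = 1: m = 5, d = 8, a = ⌊(5 + 5)/8⌋ = 1; p/q = (1·5 + 1)/(1·1 + 0) = 6/1; p² − 33·q² = 36 − 33 = 3.
  k = 2: m = 3, d = 3, a = ⌊(5 + 3)/3⌋ = 2; p/q = (2·6 + 5)/(2·1 + 1) = 17/3; p² − 33·q² = 289 − 297 = -8.
  k = 3: m = 3, d = 8, a = ⌊(5 + 3)/8⌋ = 1; p/q = (1·17 + 6)/(1·3 + 1) = 23/4; p² − 33·q² = 529 − 528 = 1.
  The first convergent with p² − 33·q² = 1 gives the fundamental solution (x₁, y₁) = (23, 4).
Step 2: Apply the recurrence (x_{n+1}, y_{n+1}) = (x₁x_n + 33y₁y_n, x₁y_n + y₁x_n) repeatedly.
  From (x_1, y_1) = (23, 4): x_2 = 23·23 + 33·4·4 = 1057; y_2 = 23·4 + 4·23 = 184.
  From (x_2, y_2) = (1057, 184): x_3 = 23·1057 + 33·4·184 = 48599; y_3 = 23·184 + 4·1057 = 8460.
Step 3: Verify x_3² - 33·y_3² = 2361862801 - 2361862800 = 1 (should be 1). ✓

(x_1, y_1) = (23, 4); (x_3, y_3) = (48599, 8460).


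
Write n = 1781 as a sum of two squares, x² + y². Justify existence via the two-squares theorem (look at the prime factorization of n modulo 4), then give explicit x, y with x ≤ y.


Step 1: Factor n = 1781 = 13 · 137.
Step 2: Check the mod-4 condition on each prime factor: 13 ≡ 1 (mod 4), exponent 1; 137 ≡ 1 (mod 4), exponent 1.
All primes ≡ 3 (mod 4) appear to even exponent (or don't appear), so by the two-squares theorem n IS expressible as a sum of two squares.
Step 3: Build a representation. Here n = 13 · 137 is a product of primes ≡ 1 (mod 4). Each prime p ≡ 1 (mod 4) is itself a sum of two squares; find a² by testing p − a² for a perfect square:
  13: 13 − 1² = 12, 13 − 2² = 9 = 3² ⇒ 13 = 2² + 3².
  137: 137 − 1² = 136, 137 − 2² = 133, 137 − 3² = 128, 137 − 4² = 121 = 11² ⇒ 137 = 4² + 11².
  Combine using the Brahmagupta–Fibonacci identity (a² + b²)(c² + d²) = (ac − bd)² + (ad + bc)² = (ac + bd)² + (ad − bc)²:
  13 · 137 = 1781: from (2² + 3²)(4² + 11²), take (2·4 − 3·11, 2·11 + 3·4) = (8 − 33, 22 + 12) = (-25, 34); dropping signs (only squares matter) gives (25, 34); check 25² + 34² = 625 + 1156 = 1781 ✓.
Step 4: Order so x ≤ y and verify: 25² + 34² = 625 + 1156 = 1781 = n. ✓

n = 1781 = 25² + 34² (one valid representation with x ≤ y).


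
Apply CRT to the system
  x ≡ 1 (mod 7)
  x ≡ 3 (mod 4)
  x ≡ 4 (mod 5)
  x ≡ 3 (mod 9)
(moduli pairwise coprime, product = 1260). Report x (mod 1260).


Product of moduli M = 7 · 4 · 5 · 9 = 1260.
Merge one congruence at a time:
  Start: x ≡ 1 (mod 7).
  Combine with x ≡ 3 (mod 4); new modulus lcm = 28.
    Write x = 1 + 7·t and substitute into x ≡ 3 (mod 4): 7·t ≡ 3 − 1 = 2 (mod 4).
    Reduce coefficients mod 4: 3·t ≡ 2 (mod 4).
    The inverse of 3 mod 4 is 3 (since 3·3 = 9 = 2·4 + 1), so t ≡ 3·2 = 6 ≡ 2 (mod 4).
    Then x = 1 + 7·2 = 15, valid modulo lcm(7, 4) = 28: x ≡ 15 (mod 28).
  Combine with x ≡ 4 (mod 5); new modulus lcm = 140.
    Write x = 15 + 28·t and substitute into x ≡ 4 (mod 5): 28·t ≡ 4 − 15 = -11 (mod 5).
    Reduce coefficients mod 5: 3·t ≡ 4 (mod 5).
    The inverse of 3 mod 5 is 2 (since 3·2 = 6 = 1·5 + 1), so t ≡ 2·4 = 8 ≡ 3 (mod 5).
    Then x = 15 + 28·3 = 99, valid modulo lcm(28, 5) = 140: x ≡ 99 (mod 140).
  Combine with x ≡ 3 (mod 9); new modulus lcm = 1260.
    Write x = 99 + 140·t and substitute into x ≡ 3 (mod 9): 140·t ≡ 3 − 99 = -96 (mod 9).
    Reduce coefficients mod 9: 5·t ≡ 3 (mod 9).
    The inverse of 5 mod 9 is 2 (since 5·2 = 10 = 1·9 + 1), so t ≡ 2·3 = 6 ≡ 6 (mod 9).
    Then x = 99 + 140·6 = 939, valid modulo lcm(140, 9) = 1260: x ≡ 939 (mod 1260).
Verify against each original: 939 mod 7 = 1, 939 mod 4 = 3, 939 mod 5 = 4, 939 mod 9 = 3.

x ≡ 939 (mod 1260).


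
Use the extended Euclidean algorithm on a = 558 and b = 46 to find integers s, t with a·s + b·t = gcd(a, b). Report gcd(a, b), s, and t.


Euclidean algorithm on (558, 46) — divide until remainder is 0:
  558 = 12 · 46 + 6
  46 = 7 · 6 + 4
  6 = 1 · 4 + 2
  4 = 2 · 2 + 0
gcd(558, 46) = 2.
Track Bezout coefficients alongside the remainders: start with r₀ = 558 = a·1 + b·0 (s = 1, t = 0) and r₁ = 46 = a·0 + b·1 (s = 0, t = 1); each new remainder r_{k+1} = r_{k-1} − q_k·r_k inherits s_{k+1} = s_{k-1} − q_k·s_k, t_{k+1} = t_{k-1} − q_k·t_k, so r_k = a·s_k + b·t_k at every step:
  q = 12: r = 6, s = 1 − 12·0 = 1, t = 0 − 12·1 = -12  (check: 558·1 + 46·(-12) = 6)
  q = 7: r = 4, s = 0 − 7·1 = -7, t = 1 − 7·(-12) = 85  (check: 558·(-7) + 46·85 = 4)
  q = 1: r = 2, s = 1 − 1·(-7) = 8, t = -12 − 1·85 = -97  (check: 558·8 + 46·(-97) = 2)
The row with r = 2 (the gcd) gives the Bezout coefficients s = 8, t = -97.
Result: 558 · (8) + 46 · (-97) = 2.

gcd(558, 46) = 2; s = 8, t = -97 (check: 558·8 + 46·(-97) = 2).


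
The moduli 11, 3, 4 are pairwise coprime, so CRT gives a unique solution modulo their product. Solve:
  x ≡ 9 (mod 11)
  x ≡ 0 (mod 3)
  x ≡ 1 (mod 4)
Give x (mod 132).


Moduli 11, 3, 4 are pairwise coprime; by CRT there is a unique solution modulo M = 11 · 3 · 4 = 132.
Solve pairwise, accumulating the modulus:
  Start with x ≡ 9 (mod 11).
  Combine with x ≡ 0 (mod 3): since gcd(11, 3) = 1, we get a unique residue mod 33.
    Write x = 9 + 11·t and substitute into x ≡ 0 (mod 3): 11·t ≡ 0 − 9 = -9 (mod 3).
    Reduce coefficients mod 3: 2·t ≡ 0 (mod 3).
    The inverse of 2 mod 3 is 2 (since 2·2 = 4 = 1·3 + 1), so t ≡ 2·0 = 0 ≡ 0 (mod 3).
    Then x = 9 + 11·0 = 9, valid modulo lcm(11, 3) = 33: x ≡ 9 (mod 33).
  Combine with x ≡ 1 (mod 4): since gcd(33, 4) = 1, we get a unique residue mod 132.
    Write x = 9 + 33·t and substitute into x ≡ 1 (mod 4): 33·t ≡ 1 − 9 = -8 (mod 4).
    Reduce coefficients mod 4: 1·t ≡ 0 (mod 4).
    So t ≡ 0 (mod 4).
    Then x = 9 + 33·0 = 9, valid modulo lcm(33, 4) = 132: x ≡ 9 (mod 132).
Verify: 9 mod 11 = 9 ✓, 9 mod 3 = 0 ✓, 9 mod 4 = 1 ✓.

x ≡ 9 (mod 132).
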